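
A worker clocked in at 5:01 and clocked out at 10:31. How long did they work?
From 5:01 to 10:31:
(10 x 60 + 31) - (5 x 60 + 1) = 631 - 301 = 330 minutes
= 5 hours and 30 minutes

Final answer: 5 hours and 30 minutes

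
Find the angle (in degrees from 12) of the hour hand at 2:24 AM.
The hour hand moves 30 degrees per hour and 0.5 degrees per minute.
At 2:24: (2) x 30 + 24 x 0.5 = 60 + 12 = 72 degrees

Final answer: 72 degrees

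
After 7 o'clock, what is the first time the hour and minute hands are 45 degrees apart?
At t minutes past 7:00, the hour hand is at 30 x 7 + 0.5t degrees and the minute hand is at 6t degrees.
The smaller angle between them is 45 degrees when |30H - 5.5t| = 45 or |30H - 5.5t| = 315.
With H = 7, solve 30 x 7 - 5.5t = +/- target for each target:
  t = (30 x 7 - 45) / 5.5 = 30
  t = (30 x 7 + 45) / 5.5 = 46.36
  t = (30 x 7 - 315) / 5.5 = -19.09 (outside (0, 60))
  t = (30 x 7 + 315) / 5.5 = 95.45 (outside (0, 60))
Valid solutions in (0, 60): {30, 46.36} minutes.
The first occurrence is t = 30 minutes.
The hands form a 45-degree angle at 30 minutes past 7:00.

Final answer: 30 minutes past 7:00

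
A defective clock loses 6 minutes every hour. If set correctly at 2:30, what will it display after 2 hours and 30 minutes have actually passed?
For every 60 true minutes, the faulty clock advances 60 - 6 = 54 minutes.
True elapsed: 2 hours and 30 minutes = 150 minutes.
Faulty clock advances: 150 x 54/60 = 135 minutes (drift: 15 minutes behind).
Shown time: 2:30 + 135 minutes = 4:45.

Final answer: 4:45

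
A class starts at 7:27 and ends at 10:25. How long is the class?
From 7:27 to 10:25:
(10 x 60 + 25) - (7 x 60 + 27) = 625 - 447 = 178 minutes
= 2 hours and 58 minutes

Final answer: 2 hours and 58 minutes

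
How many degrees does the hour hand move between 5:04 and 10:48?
The hour hand moves 0.5 degrees per minute.
Time elapsed: 10:48 - 5:04 = 344 minutes
Angular displacement: 344 x 0.5 = 172 degrees

Final answer: 172 degrees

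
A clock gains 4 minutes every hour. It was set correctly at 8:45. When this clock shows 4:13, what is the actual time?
For every 60 true minutes, the faulty clock advances 64 minutes, so 1 faulty-clock minute corresponds to 60/64 true minutes.
From 8:45 to 4:13 on the faulty dial is 448 minutes.
True elapsed: 448 x 60/64 = 420 minutes = 7 hours.
True time: 8:45 + 7 hours = 3:45.

Final answer: 3:45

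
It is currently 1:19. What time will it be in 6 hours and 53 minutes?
Starting time: 1:19
Adding 53 minutes to 19 minutes: 19 + 53 = 72 minutes = 1 hour and 12 minutes
Adding 6 hours: 1 + 6 + 1 (carry) = 8
Final time: 8:12

Final answer: 8:12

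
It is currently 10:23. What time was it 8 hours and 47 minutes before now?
Starting time: 10:23 = 623 total minutes past 12:00
Subtracting: 8 hours and 47 minutes = 527 minutes
623 - 527 = 96 minutes
= 1 hour and 36 minutes past 12:00 = 1:36

Final answer: 1:36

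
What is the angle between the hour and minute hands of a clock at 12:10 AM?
Hour hand position: 0 x 30 + 10 x 0.5 = 5 degrees
Minute hand position: 10 x 6 = 60 degrees
Difference: |5 - 60| = 55 degrees
The angle between the hands is 55 degrees

Final answer: 55 degrees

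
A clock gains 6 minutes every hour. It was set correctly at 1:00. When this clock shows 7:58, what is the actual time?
For every 60 true minutes, the faulty clock advances 66 minutes, so 1 faulty-clock minute corresponds to 60/66 true minutes.
From 1:00 to 7:58 on the faulty dial is 418 minutes.
True elapsed: 418 x 60/66 = 380 minutes = 6 hours and 20 minutes.
True time: 1:00 + 6 hours and 20 minutes = 7:20.

Final answer: 7:20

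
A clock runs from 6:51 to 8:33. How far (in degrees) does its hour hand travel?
The hour hand moves 0.5 degrees per minute.
Time elapsed: 8:33 - 6:51 = 102 minutes
Angular displacement: 102 x 0.5 = 51 degrees

Final answer: 51 degrees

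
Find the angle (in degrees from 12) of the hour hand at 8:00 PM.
The hour hand moves 30 degrees per hour and 0.5 degrees per minute.
At 8:00: (8) x 30 + 0 x 0.5 = 240 + 0 = 240 degrees

Final answer: 240 degrees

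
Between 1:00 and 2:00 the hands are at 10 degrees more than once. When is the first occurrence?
At t minutes past 1:00, the hour hand is at 30 x 1 + 0.5t degrees and the minute hand is at 6t degrees.
The smaller angle between them is 10 degrees when |30H - 5.5t| = 10 or |30H - 5.5t| = 350.
With H = 1, solve 30 x 1 - 5.5t = +/- target for each target:
  t = (30 x 1 - 10) / 5.5 = 3.64
  t = (30 x 1 + 10) / 5.5 = 7.27
  t = (30 x 1 - 350) / 5.5 = -58.18 (outside (0, 60))
  t = (30 x 1 + 350) / 5.5 = 69.09 (outside (0, 60))
Valid solutions in (0, 60): {3.64, 7.27} minutes.
The first occurrence is t = 3.64 minutes.
The hands form a 10-degree angle at 3.64 minutes past 1:00.

Final answer: 3.64 minutes past 1:00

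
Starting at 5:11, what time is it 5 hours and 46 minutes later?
Starting time: 5:11
Adding 46 minutes to 11 minutes: 11 + 46 = 57 minutes
Adding 5 hours: 5 + 5 = 10
Final time: 10:57

Final answer: 10:57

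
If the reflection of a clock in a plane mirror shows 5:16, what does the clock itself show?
Reflection across the vertical (12-6) axis maps a hand at angle A degrees to (360 - A) degrees, which sends a reading of T minutes past 12:00 to (720 - T) minutes past 12:00.
Mirror reads 5:16 = 316 minutes past 12:00.
Actual time: (720 - 316) mod 720 = 404 minutes = 6:44.

Final answer: 6:44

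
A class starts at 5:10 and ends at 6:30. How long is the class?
From 5:10 to 6:30:
(6 x 60 + 30) - (5 x 60 + 10) = 390 - 310 = 80 minutes
= 1 hour and 20 minutes

Final answer: 1 hour and 20 minutes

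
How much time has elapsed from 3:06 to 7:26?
From 3:06 to 7:26:
(7 x 60 + 26) - (3 x 60 + 6) = 446 - 186 = 260 minutes
= 4 hours and 20 minutes

Final answer: 4 hours and 20 minutes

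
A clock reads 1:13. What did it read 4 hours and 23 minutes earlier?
Starting time: 1:13 = 73 total minutes past 12:00
Subtracting: 4 hours and 23 minutes = 263 minutes
73 - 263 = -190 (negative, add 12 hours = 720) = 530 minutes
= 8 hours and 50 minutes past 12:00 = 8:50

Final answer: 8:50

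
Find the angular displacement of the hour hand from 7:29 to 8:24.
The hour hand moves 0.5 degrees per minute.
Time elapsed: 8:24 - 7:29 = 55 minutes
Angular displacement: 55 x 0.5 = 27.5 degrees

Final answer: 27.5 degrees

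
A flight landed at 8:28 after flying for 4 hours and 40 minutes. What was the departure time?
Starting time: 8:28 = 508 total minutes past 12:00
Subtracting: 4 hours and 40 minutes = 280 minutes
508 - 280 = 228 minutes
= 3 hours and 48 minutes past 12:00 = 3:48

Final answer: 3:48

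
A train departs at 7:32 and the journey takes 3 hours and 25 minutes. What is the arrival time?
Starting time: 7:32
Adding 25 minutes to 32 minutes: 32 + 25 = 57 minutes
Adding 3 hours: 7 + 3 = 10
Final time: 10:57

Final answer: 10:57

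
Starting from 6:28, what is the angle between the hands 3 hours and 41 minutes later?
First find the time 3 hours and 41 minutes after 6:28.
Total minutes: 6 x 60 + 28 + 3 x 60 + 41 = 609.
609 mod 720 = 609 minutes = 10:09.
Now compute the angle at 10:09:
Hour hand: 10 x 30 + 9 x 0.5 = 304.5 degrees
Minute hand: 9 x 6 = 54 degrees
Difference: |304.5 - 54| = 250.5 degrees
Smaller angle: 360 - 250.5 = 109.5 degrees

Final answer: 109.5 degrees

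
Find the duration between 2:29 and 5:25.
From 2:29 to 5:25:
(5 x 60 + 25) - (2 x 60 + 29) = 325 - 149 = 176 minutes
= 2 hours and 56 minutes

Final answer: 2 hours and 56 minutes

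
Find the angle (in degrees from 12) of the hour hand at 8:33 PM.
The hour hand moves 30 degrees per hour and 0.5 degrees per minute.
At 8:33: (8) x 30 + 33 x 0.5 = 240 + 16.5 = 256.5 degrees

Final answer: 256.5 degrees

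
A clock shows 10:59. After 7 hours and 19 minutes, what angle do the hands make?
First find the time 7 hours and 19 minutes after 10:59.
Total minutes: 10 x 60 + 59 + 7 x 60 + 19 = 1098.
1098 mod 720 = 378 minutes = 6:18.
Now compute the angle at 6:18:
Hour hand: 6 x 30 + 18 x 0.5 = 189 degrees
Minute hand: 18 x 6 = 108 degrees
Difference: |189 - 108| = 81 degrees
The angle is 81 degrees

Final answer: 81 degrees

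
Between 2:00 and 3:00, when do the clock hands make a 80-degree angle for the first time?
At t minutes past 2:00, the hour hand is at 30 x 2 + 0.5t degrees and the minute hand is at 6t degrees.
The smaller angle between them is 80 degrees when |30H - 5.5t| = 80 or |30H - 5.5t| = 280.
With H = 2, solve 30 x 2 - 5.5t = +/- target for each target:
  t = (30 x 2 - 80) / 5.5 = -3.64 (outside (0, 60))
  t = (30 x 2 + 80) / 5.5 = 25.45
  t = (30 x 2 - 280) / 5.5 = -40 (outside (0, 60))
  t = (30 x 2 + 280) / 5.5 = 61.82 (outside (0, 60))
Valid solutions in (0, 60): {25.45} minutes.
The first occurrence is t = 25.45 minutes.
The hands form a 80-degree angle at 25.45 minutes past 2:00.

Final answer: 25.45 minutes past 2:00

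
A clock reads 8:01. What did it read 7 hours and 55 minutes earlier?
Starting time: 8:01 = 481 total minutes past 12:00
Subtracting: 7 hours and 55 minutes = 475 minutes
481 - 475 = 6 minutes
= 6 minutes past 12:00 = 12:06

Final answer: 12:06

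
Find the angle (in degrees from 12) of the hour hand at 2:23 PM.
The hour hand moves 30 degrees per hour and 0.5 degrees per minute.
At 2:23: (2) x 30 + 23 x 0.5 = 60 + 11.5 = 71.5 degrees

Final answer: 71.5 degrees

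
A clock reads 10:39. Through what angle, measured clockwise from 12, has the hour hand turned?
The hour hand moves 30 degrees per hour and 0.5 degrees per minute.
At 10:39: (10) x 30 + 39 x 0.5 = 300 + 19.5 = 319.5 degrees

Final answer: 319.5 degrees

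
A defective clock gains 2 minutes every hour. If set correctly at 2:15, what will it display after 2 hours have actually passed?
For every 60 true minutes, the faulty clock advances 60 + 2 = 62 minutes.
True elapsed: 2 hours = 120 minutes.
Faulty clock advances: 120 x 62/60 = 124 minutes (drift: 4 minutes ahead).
Shown time: 2:15 + 124 minutes = 4:19.

Final answer: 4:19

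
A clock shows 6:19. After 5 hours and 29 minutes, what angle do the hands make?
First find the time 5 hours and 29 minutes after 6:19.
Total minutes: 6 x 60 + 19 + 5 x 60 + 29 = 708.
708 mod 720 = 708 minutes = 11:48.
Now compute the angle at 11:48:
Hour hand: 11 x 30 + 48 x 0.5 = 354 degrees
Minute hand: 48 x 6 = 288 degrees
Difference: |354 - 288| = 66 degrees
The angle is 66 degrees

Final answer: 66 degrees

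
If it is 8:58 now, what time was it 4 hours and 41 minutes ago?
Starting time: 8:58 = 538 total minutes past 12:00
Subtracting: 4 hours and 41 minutes = 281 minutes
538 - 281 = 257 minutes
= 4 hours and 17 minutes past 12:00 = 4:17

Final answer: 4:17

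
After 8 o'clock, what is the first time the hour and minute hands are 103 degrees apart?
At t minutes past 8:00, the hour hand is at 30 x 8 + 0.5t degrees and the minute hand is at 6t degrees.
The smaller angle between them is 103 degrees when |30H - 5.5t| = 103 or |30H - 5.5t| = 257.
With H = 8, solve 30 x 8 - 5.5t = +/- target for each target:
  t = (30 x 8 - 103) / 5.5 = 24.91
  t = (30 x 8 + 103) / 5.5 = 62.36 (outside (0, 60))
  t = (30 x 8 - 257) / 5.5 = -3.09 (outside (0, 60))
  t = (30 x 8 + 257) / 5.5 = 90.36 (outside (0, 60))
Valid solutions in (0, 60): {24.91} minutes.
The first occurrence is t = 24.91 minutes.
The hands form a 103-degree angle at 24.91 minutes past 8:00.

Final answer: 24.91 minutes past 8:00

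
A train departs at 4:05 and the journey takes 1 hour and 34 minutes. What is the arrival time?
Starting time: 4:05
Adding 34 minutes to 5 minutes: 5 + 34 = 39 minutes
Adding 1 hour: 4 + 1 = 5
Final time: 5:39

Final answer: 5:39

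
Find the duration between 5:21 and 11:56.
From 5:21 to 11:56:
(11 x 60 + 56) - (5 x 60 + 21) = 716 - 321 = 395 minutes
= 6 hours and 35 minutes

Final answer: 6 hours and 35 minutes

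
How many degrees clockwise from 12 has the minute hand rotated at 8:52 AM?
The minute hand moves 6 degrees per minute.
At 8:52: 52 x 6 = 312 degrees

Final answer: 312 degrees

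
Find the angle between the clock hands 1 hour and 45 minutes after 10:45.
First find the time 1 hour and 45 minutes after 10:45.
Total minutes: 10 x 60 + 45 + 1 x 60 + 45 = 750.
750 mod 720 = 30 minutes = 12:30.
Now compute the angle at 12:30:
Hour hand: 0 x 30 + 30 x 0.5 = 15 degrees
Minute hand: 30 x 6 = 180 degrees
Difference: |15 - 180| = 165 degrees
The angle is 165 degrees

Final answer: 165 degrees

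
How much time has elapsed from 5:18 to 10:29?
From 5:18 to 10:29:
(10 x 60 + 29) - (5 x 60 + 18) = 629 - 318 = 311 minutes
= 5 hours and 11 minutes

Final answer: 5 hours and 11 minutes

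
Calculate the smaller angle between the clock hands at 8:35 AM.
Hour hand position: 8 x 30 + 35 x 0.5 = 257.5 degrees
Minute hand position: 35 x 6 = 210 degrees
Difference: |257.5 - 210| = 47.5 degrees
The angle between the hands is 47.5 degrees

Final answer: 47.5 degrees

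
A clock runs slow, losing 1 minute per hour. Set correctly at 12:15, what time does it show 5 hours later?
For every 60 true minutes, the faulty clock advances 60 - 1 = 59 minutes.
True elapsed: 5 hours = 300 minutes.
Faulty clock advances: 300 x 59/60 = 295 minutes (drift: 5 minutes behind).
Shown time: 12:15 + 295 minutes = 5:10.

Final answer: 5:10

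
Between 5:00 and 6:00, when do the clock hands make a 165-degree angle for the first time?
At t minutes past 5:00, the hour hand is at 30 x 5 + 0.5t degrees and the minute hand is at 6t degrees.
The smaller angle between them is 165 degrees when |30H - 5.5t| = 165 or |30H - 5.5t| = 195.
With H = 5, solve 30 x 5 - 5.5t = +/- target for each target:
  t = (30 x 5 - 165) / 5.5 = -2.73 (outside (0, 60))
  t = (30 x 5 + 165) / 5.5 = 57.27
  t = (30 x 5 - 195) / 5.5 = -8.18 (outside (0, 60))
  t = (30 x 5 + 195) / 5.5 = 62.73 (outside (0, 60))
Valid solutions in (0, 60): {57.27} minutes.
The first occurrence is t = 57.27 minutes.
The hands form a 165-degree angle at 57.27 minutes past 5:00.

Final answer: 57.27 minutes past 5:00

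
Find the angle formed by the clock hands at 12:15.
Hour hand position: 0 x 30 + 15 x 0.5 = 7.5 degrees
Minute hand position: 15 x 6 = 90 degrees
Difference: |7.5 - 90| = 82.5 degrees
The angle between the hands is 82.5 degrees

Final answer: 82.5 degrees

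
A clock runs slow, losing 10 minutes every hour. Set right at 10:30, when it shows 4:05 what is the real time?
For every 60 true minutes, the faulty clock advances 50 minutes, so 1 faulty-clock minute corresponds to 60/50 true minutes.
From 10:30 to 4:05 on the faulty dial is 335 minutes.
True elapsed: 335 x 60/50 = 402 minutes = 6 hours and 42 minutes.
True time: 10:30 + 6 hours and 42 minutes = 5:12.

Final answer: 5:12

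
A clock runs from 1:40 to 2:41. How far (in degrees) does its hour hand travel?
The hour hand moves 0.5 degrees per minute.
Time elapsed: 2:41 - 1:40 = 61 minutes
Angular displacement: 61 x 0.5 = 30.5 degrees

Final answer: 30.5 degrees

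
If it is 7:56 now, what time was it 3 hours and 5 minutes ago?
Starting time: 7:56 = 476 total minutes past 12:00
Subtracting: 3 hours and 5 minutes = 185 minutes
476 - 185 = 291 minutes
= 4 hours and 51 minutes past 12:00 = 4:51

Final answer: 4:51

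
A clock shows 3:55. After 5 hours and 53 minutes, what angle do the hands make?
First find the time 5 hours and 53 minutes after 3:55.
Total minutes: 3 x 60 + 55 + 5 x 60 + 53 = 588.
588 mod 720 = 588 minutes = 9:48.
Now compute the angle at 9:48:
Hour hand: 9 x 30 + 48 x 0.5 = 294 degrees
Minute hand: 48 x 6 = 288 degrees
Difference: |294 - 288| = 6 degrees
The angle is 6 degrees

Final answer: 6 degrees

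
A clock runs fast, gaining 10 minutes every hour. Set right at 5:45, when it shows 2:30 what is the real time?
For every 60 true minutes, the faulty clock advances 70 minutes, so 1 faulty-clock minute corresponds to 60/70 true minutes.
From 5:45 to 2:30 on the faulty dial is 525 minutes.
True elapsed: 525 x 60/70 = 450 minutes = 7 hours and 30 minutes.
True time: 5:45 + 7 hours and 30 minutes = 1:15.

Final answer: 1:15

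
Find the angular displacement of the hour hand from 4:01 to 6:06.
The hour hand moves 0.5 degrees per minute.
Time elapsed: 6:06 - 4:01 = 125 minutes
Angular displacement: 125 x 0.5 = 62.5 degrees

Final answer: 62.5 degrees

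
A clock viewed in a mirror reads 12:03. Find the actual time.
Reflection across the vertical (12-6) axis maps a hand at angle A degrees to (360 - A) degrees, which sends a reading of T minutes past 12:00 to (720 - T) minutes past 12:00.
Mirror reads 12:03 = 3 minutes past 12:00.
Actual time: (720 - 3) mod 720 = 717 minutes = 11:57.

Final answer: 11:57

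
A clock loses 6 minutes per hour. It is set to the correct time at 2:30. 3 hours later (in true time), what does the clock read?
For every 60 true minutes, the faulty clock advances 60 - 6 = 54 minutes.
True elapsed: 3 hours = 180 minutes.
Faulty clock advances: 180 x 54/60 = 162 minutes (drift: 18 minutes behind).
Shown time: 2:30 + 162 minutes = 5:12.

Final answer: 5:12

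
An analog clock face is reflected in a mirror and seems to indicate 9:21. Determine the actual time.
Reflection across the vertical (12-6) axis maps a hand at angle A degrees to (360 - A) degrees, which sends a reading of T minutes past 12:00 to (720 - T) minutes past 12:00.
Mirror reads 9:21 = 561 minutes past 12:00.
Actual time: (720 - 561) mod 720 = 159 minutes = 2:39.

Final answer: 2:39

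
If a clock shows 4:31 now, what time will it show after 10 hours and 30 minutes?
Starting time: 4:31
Adding 30 minutes to 31 minutes: 31 + 30 = 61 minutes = 1 hour and 1 minute
Adding 10 hours: 4 + 10 + 1 (carry) = 15 - 12 = 3
Final time: 3:01

Final answer: 3:01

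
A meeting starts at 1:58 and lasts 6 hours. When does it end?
Starting time: 1:58
Adding 0 minutes to 58 minutes: 58 + 0 = 58 minutes
Adding 6 hours: 1 + 6 = 7
Final time: 7:58

Final answer: 7:58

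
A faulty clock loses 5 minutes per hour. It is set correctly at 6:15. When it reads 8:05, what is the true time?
For every 60 true minutes, the faulty clock advances 55 minutes, so 1 faulty-clock minute corresponds to 60/55 true minutes.
From 6:15 to 8:05 on the faulty dial is 110 minutes.
True elapsed: 110 x 60/55 = 120 minutes = 2 hours.
True time: 6:15 + 2 hours = 8:15.

Final answer: 8:15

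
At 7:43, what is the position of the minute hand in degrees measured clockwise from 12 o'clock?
The minute hand moves 6 degrees per minute.
At 7:43: 43 x 6 = 258 degrees

Final answer: 258 degrees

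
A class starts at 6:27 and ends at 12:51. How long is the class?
From 6:27 to 12:51:
(12 x 60 + 51) - (6 x 60 + 27) = 771 - 387 = 384 minutes
= 6 hours and 24 minutes

Final answer: 6 hours and 24 minutes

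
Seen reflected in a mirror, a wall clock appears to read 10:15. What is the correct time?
Reflection across the vertical (12-6) axis maps a hand at angle A degrees to (360 - A) degrees, which sends a reading of T minutes past 12:00 to (720 - T) minutes past 12:00.
Mirror reads 10:15 = 615 minutes past 12:00.
Actual time: (720 - 615) mod 720 = 105 minutes = 1:45.

Final answer: 1:45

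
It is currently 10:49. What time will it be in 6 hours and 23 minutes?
Starting time: 10:49
Adding 23 minutes to 49 minutes: 49 + 23 = 72 minutes = 1 hour and 12 minutes
Adding 6 hours: 10 + 6 + 1 (carry) = 17 - 12 = 5
Final time: 5:12

Final answer: 5:12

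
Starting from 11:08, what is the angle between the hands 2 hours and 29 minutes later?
First find the time 2 hours and 29 minutes after 11:08.
Total minutes: 11 x 60 + 8 + 2 x 60 + 29 = 817.
817 mod 720 = 97 minutes = 1:37.
Now compute the angle at 1:37:
Hour hand: 1 x 30 + 37 x 0.5 = 48.5 degrees
Minute hand: 37 x 6 = 222 degrees
Difference: |48.5 - 222| = 173.5 degrees
The angle is 173.5 degrees

Final answer: 173.5 degrees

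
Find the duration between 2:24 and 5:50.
From 2:24 to 5:50:
(5 x 60 + 50) - (2 x 60 + 24) = 350 - 144 = 206 minutes
= 3 hours and 26 minutes

Final answer: 3 hours and 26 minutes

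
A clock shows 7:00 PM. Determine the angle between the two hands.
Hour hand position: 7 x 30 + 0 x 0.5 = 210 degrees
Minute hand position: 0 x 6 = 0 degrees
Difference: |210 - 0| = 210 degrees
Since 210 > 180, the smaller angle is 360 - 210 = 150 degrees

Final answer: 150 degrees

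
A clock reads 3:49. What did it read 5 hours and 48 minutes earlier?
Starting time: 3:49 = 229 total minutes past 12:00
Subtracting: 5 hours and 48 minutes = 348 minutes
229 - 348 = -119 (negative, add 12 hours = 720) = 601 minutes
= 10 hours and 1 minute past 12:00 = 10:01

Final answer: 10:01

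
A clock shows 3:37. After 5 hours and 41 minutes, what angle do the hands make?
First find the time 5 hours and 41 minutes after 3:37.
Total minutes: 3 x 60 + 37 + 5 x 60 + 41 = 558.
558 mod 720 = 558 minutes = 9:18.
Now compute the angle at 9:18:
Hour hand: 9 x 30 + 18 x 0.5 = 279 degrees
Minute hand: 18 x 6 = 108 degrees
Difference: |279 - 108| = 171 degrees
The angle is 171 degrees

Final answer: 171 degrees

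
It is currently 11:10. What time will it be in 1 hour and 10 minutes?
Starting time: 11:10
Adding 10 minutes to 10 minutes: 10 + 10 = 20 minutes
Adding 1 hour: 11 + 1 = 12
Final time: 12:20

Final answer: 12:20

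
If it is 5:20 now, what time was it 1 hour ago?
Starting time: 5:20 = 320 total minutes past 12:00
Subtracting: 1 hour = 60 minutes
320 - 60 = 260 minutes
= 4 hours and 20 minutes past 12:00 = 4:20

Final answer: 4:20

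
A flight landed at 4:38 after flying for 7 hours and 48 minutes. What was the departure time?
Starting time: 4:38 = 278 total minutes past 12:00
Subtracting: 7 hours and 48 minutes = 468 minutes
278 - 468 = -190 (negative, add 12 hours = 720) = 530 minutes
= 8 hours and 50 minutes past 12:00 = 8:50

Final answer: 8:50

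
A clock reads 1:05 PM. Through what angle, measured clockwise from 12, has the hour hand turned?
The hour hand moves 30 degrees per hour and 0.5 degrees per minute.
At 1:05: (1) x 30 + 5 x 0.5 = 30 + 2.5 = 32.5 degrees

Final answer: 32.5 degrees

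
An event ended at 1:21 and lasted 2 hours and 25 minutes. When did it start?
Starting time: 1:21 = 81 total minutes past 12:00
Subtracting: 2 hours and 25 minutes = 145 minutes
81 - 145 = -64 (negative, add 12 hours = 720) = 656 minutes
= 10 hours and 56 minutes past 12:00 = 10:56

Final answer: 10:56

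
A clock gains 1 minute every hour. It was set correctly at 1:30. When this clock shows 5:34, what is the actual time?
For every 60 true minutes, the faulty clock advances 61 minutes, so 1 faulty-clock minute corresponds to 60/61 true minutes.
From 1:30 to 5:34 on the faulty dial is 244 minutes.
True elapsed: 244 x 60/61 = 240 minutes = 4 hours.
True time: 1:30 + 4 hours = 5:30.

Final answer: 5:30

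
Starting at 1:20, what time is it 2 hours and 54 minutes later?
Starting time: 1:20
Adding 54 minutes to 20 minutes: 20 + 54 = 74 minutes = 1 hour and 14 minutes
Adding 2 hours: 1 + 2 + 1 (carry) = 4
Final time: 4:14

Final answer: 4:14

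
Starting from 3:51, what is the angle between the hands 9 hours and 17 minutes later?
First find the time 9 hours and 17 minutes after 3:51.
Total minutes: 3 x 60 + 51 + 9 x 60 + 17 = 788.
788 mod 720 = 68 minutes = 1:08.
Now compute the angle at 1:08:
Hour hand: 1 x 30 + 8 x 0.5 = 34 degrees
Minute hand: 8 x 6 = 48 degrees
Difference: |34 - 48| = 14 degrees
The angle is 14 degrees

Final answer: 14 degrees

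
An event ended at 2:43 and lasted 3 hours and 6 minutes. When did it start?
Starting time: 2:43 = 163 total minutes past 12:00
Subtracting: 3 hours and 6 minutes = 186 minutes
163 - 186 = -23 (negative, add 12 hours = 720) = 697 minutes
= 11 hours and 37 minutes past 12:00 = 11:37

Final answer: 11:37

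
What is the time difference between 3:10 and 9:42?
From 3:10 to 9:42:
(9 x 60 + 42) - (3 x 60 + 10) = 582 - 190 = 392 minutes
= 6 hours and 32 minutes

Final answer: 6 hours and 32 minutes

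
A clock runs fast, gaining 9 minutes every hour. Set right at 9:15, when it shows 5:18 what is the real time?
For every 60 true minutes, the faulty clock advances 69 minutes, so 1 faulty-clock minute corresponds to 60/69 true minutes.
From 9:15 to 5:18 on the faulty dial is 483 minutes.
True elapsed: 483 x 60/69 = 420 minutes = 7 hours.
True time: 9:15 + 7 hours = 4:15.

Final answer: 4:15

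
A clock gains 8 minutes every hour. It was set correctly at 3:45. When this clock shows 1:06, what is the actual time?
For every 60 true minutes, the faulty clock advances 68 minutes, so 1 faulty-clock minute corresponds to 60/68 true minutes.
From 3:45 to 1:06 on the faulty dial is 561 minutes.
True elapsed: 561 x 60/68 = 495 minutes = 8 hours and 15 minutes.
True time: 3:45 + 8 hours and 15 minutes = 12:00.

Final answer: 12:00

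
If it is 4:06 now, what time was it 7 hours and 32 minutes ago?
Starting time: 4:06 = 246 total minutes past 12:00
Subtracting: 7 hours and 32 minutes = 452 minutes
246 - 452 = -206 (negative, add 12 hours = 720) = 514 minutes
= 8 hours and 34 minutes past 12:00 = 8:34

Final answer: 8:34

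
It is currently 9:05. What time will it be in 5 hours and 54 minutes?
Starting time: 9:05
Adding 54 minutes to 5 minutes: 5 + 54 = 59 minutes
Adding 5 hours: 9 + 5 = 14 - 12 = 2
Final time: 2:59

Final answer: 2:59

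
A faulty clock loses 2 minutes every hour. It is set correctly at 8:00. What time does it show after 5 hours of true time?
For every 60 true minutes, the faulty clock advances 60 - 2 = 58 minutes.
True elapsed: 5 hours = 300 minutes.
Faulty clock advances: 300 x 58/60 = 290 minutes (drift: 10 minutes behind).
Shown time: 8:00 + 290 minutes = 12:50.

Final answer: 12:50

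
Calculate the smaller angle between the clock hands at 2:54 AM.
Hour hand position: 2 x 30 + 54 x 0.5 = 87 degrees
Minute hand position: 54 x 6 = 324 degrees
Difference: |87 - 324| = 237 degrees
Since 237 > 180, the smaller angle is 360 - 237 = 123 degrees

Final answer: 123 degrees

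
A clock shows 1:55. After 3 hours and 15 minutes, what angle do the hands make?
First find the time 3 hours and 15 minutes after 1:55.
Total minutes: 1 x 60 + 55 + 3 x 60 + 15 = 310.
310 mod 720 = 310 minutes = 5:10.
Now compute the angle at 5:10:
Hour hand: 5 x 30 + 10 x 0.5 = 155 degrees
Minute hand: 10 x 6 = 60 degrees
Difference: |155 - 60| = 95 degrees
The angle is 95 degrees

Final answer: 95 degrees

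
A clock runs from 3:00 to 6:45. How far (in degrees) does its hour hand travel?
The hour hand moves 0.5 degrees per minute.
Time elapsed: 6:45 - 3:00 = 225 minutes
Angular displacement: 225 x 0.5 = 112.5 degrees

Final answer: 112.5 degrees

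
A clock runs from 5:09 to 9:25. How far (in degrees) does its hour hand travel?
The hour hand moves 0.5 degrees per minute.
Time elapsed: 9:25 - 5:09 = 256 minutes
Angular displacement: 256 x 0.5 = 128 degrees

Final answer: 128 degrees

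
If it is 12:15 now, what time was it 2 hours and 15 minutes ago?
Starting time: 12:15 = 15 total minutes past 12:00
Subtracting: 2 hours and 15 minutes = 135 minutes
15 - 135 = -120 (negative, add 12 hours = 720) = 600 minutes
= 10 hours past 12:00 = 10:00

Final answer: 10:00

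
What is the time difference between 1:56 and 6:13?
From 1:56 to 6:13:
(6 x 60 + 13) - (1 x 60 + 56) = 373 - 116 = 257 minutes
= 4 hours and 17 minutes

Final answer: 4 hours and 17 minutes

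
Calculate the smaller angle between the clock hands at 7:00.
Hour hand position: 7 x 30 + 0 x 0.5 = 210 degrees
Minute hand position: 0 x 6 = 0 degrees
Difference: |210 - 0| = 210 degrees
Since 210 > 180, the smaller angle is 360 - 210 = 150 degrees

Final answer: 150 degrees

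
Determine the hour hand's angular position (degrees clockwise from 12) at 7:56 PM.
The hour hand moves 30 degrees per hour and 0.5 degrees per minute.
At 7:56: (7) x 30 + 56 x 0.5 = 210 + 28 = 238 degrees

Final answer: 238 degrees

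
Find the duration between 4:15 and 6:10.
From 4:15 to 6:10:
(6 x 60 + 10) - (4 x 60 + 15) = 370 - 255 = 115 minutes
= 1 hour and 55 minutes

Final answer: 1 hour and 55 minutes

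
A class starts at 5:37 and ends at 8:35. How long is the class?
From 5:37 to 8:35:
(8 x 60 + 35) - (5 x 60 + 37) = 515 - 337 = 178 minutes
= 2 hours and 58 minutes

Final answer: 2 hours and 58 minutes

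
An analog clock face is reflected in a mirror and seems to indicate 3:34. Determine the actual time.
Reflection across the vertical (12-6) axis maps a hand at angle A degrees to (360 - A) degrees, which sends a reading of T minutes past 12:00 to (720 - T) minutes past 12:00.
Mirror reads 3:34 = 214 minutes past 12:00.
Actual time: (720 - 214) mod 720 = 506 minutes = 8:26.

Final answer: 8:26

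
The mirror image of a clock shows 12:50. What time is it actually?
Reflection across the vertical (12-6) axis maps a hand at angle A degrees to (360 - A) degrees, which sends a reading of T minutes past 12:00 to (720 - T) minutes past 12:00.
Mirror reads 12:50 = 50 minutes past 12:00.
Actual time: (720 - 50) mod 720 = 670 minutes = 11:10.

Final answer: 11:10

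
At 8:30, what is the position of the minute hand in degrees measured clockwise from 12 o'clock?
The minute hand moves 6 degrees per minute.
At 8:30: 30 x 6 = 180 degrees

Final answer: 180 degrees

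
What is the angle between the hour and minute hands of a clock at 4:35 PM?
Hour hand position: 4 x 30 + 35 x 0.5 = 137.5 degrees
Minute hand position: 35 x 6 = 210 degrees
Difference: |137.5 - 210| = 72.5 degrees
The angle between the hands is 72.5 degrees

Final answer: 72.5 degrees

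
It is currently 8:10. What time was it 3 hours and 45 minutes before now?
Starting time: 8:10 = 490 total minutes past 12:00
Subtracting: 3 hours and 45 minutes = 225 minutes
490 - 225 = 265 minutes
= 4 hours and 25 minutes past 12:00 = 4:25

Final answer: 4:25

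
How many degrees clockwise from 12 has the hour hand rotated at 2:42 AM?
The hour hand moves 30 degrees per hour and 0.5 degrees per minute.
At 2:42: (2) x 30 + 42 x 0.5 = 60 + 21 = 81 degrees

Final answer: 81 degrees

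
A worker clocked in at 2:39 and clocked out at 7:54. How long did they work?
From 2:39 to 7:54:
(7 x 60 + 54) - (2 x 60 + 39) = 474 - 159 = 315 minutes
= 5 hours and 15 minutes

Final answer: 5 hours and 15 minutes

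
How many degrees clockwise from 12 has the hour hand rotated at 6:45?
The hour hand moves 30 degrees per hour and 0.5 degrees per minute.
At 6:45: (6) x 30 + 45 x 0.5 = 180 + 22.5 = 202.5 degrees

Final answer: 202.5 degrees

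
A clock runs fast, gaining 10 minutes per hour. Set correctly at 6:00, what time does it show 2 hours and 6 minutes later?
For every 60 true minutes, the faulty clock advances 60 + 10 = 70 minutes.
True elapsed: 2 hours and 6 minutes = 126 minutes.
Faulty clock advances: 126 x 70/60 = 147 minutes (drift: 21 minutes ahead).
Shown time: 6:00 + 147 minutes = 8:27.

Final answer: 8:27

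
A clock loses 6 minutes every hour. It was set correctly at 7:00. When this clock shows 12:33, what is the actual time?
For every 60 true minutes, the faulty clock advances 54 minutes, so 1 faulty-clock minute corresponds to 60/54 true minutes.
From 7:00 to 12:33 on the faulty dial is 333 minutes.
True elapsed: 333 x 60/54 = 370 minutes = 6 hours and 10 minutes.
True time: 7:00 + 6 hours and 10 minutes = 1:10.

Final answer: 1:10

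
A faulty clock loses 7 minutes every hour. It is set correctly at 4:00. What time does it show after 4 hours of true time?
For every 60 true minutes, the faulty clock advances 60 - 7 = 53 minutes.
True elapsed: 4 hours = 240 minutes.
Faulty clock advances: 240 x 53/60 = 212 minutes (drift: 28 minutes behind).
Shown time: 4:00 + 212 minutes = 7:32.

Final answer: 7:32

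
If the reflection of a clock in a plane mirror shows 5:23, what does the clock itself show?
Reflection across the vertical (12-6) axis maps a hand at angle A degrees to (360 - A) degrees, which sends a reading of T minutes past 12:00 to (720 - T) minutes past 12:00.
Mirror reads 5:23 = 323 minutes past 12:00.
Actual time: (720 - 323) mod 720 = 397 minutes = 6:37.

Final answer: 6:37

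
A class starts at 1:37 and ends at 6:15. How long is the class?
From 1:37 to 6:15:
(6 x 60 + 15) - (1 x 60 + 37) = 375 - 97 = 278 minutes
= 4 hours and 38 minutes

Final answer: 4 hours and 38 minutes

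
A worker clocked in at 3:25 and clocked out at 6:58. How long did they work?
From 3:25 to 6:58:
(6 x 60 + 58) - (3 x 60 + 25) = 418 - 205 = 213 minutes
= 3 hours and 33 minutes

Final answer: 3 hours and 33 minutes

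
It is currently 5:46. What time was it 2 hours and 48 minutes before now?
Starting time: 5:46 = 346 total minutes past 12:00
Subtracting: 2 hours and 48 minutes = 168 minutes
346 - 168 = 178 minutes
= 2 hours and 58 minutes past 12:00 = 2:58

Final answer: 2:58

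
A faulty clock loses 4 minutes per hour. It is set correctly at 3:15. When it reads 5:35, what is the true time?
For every 60 true minutes, the faulty clock advances 56 minutes, so 1 faulty-clock minute corresponds to 60/56 true minutes.
From 3:15 to 5:35 on the faulty dial is 140 minutes.
True elapsed: 140 x 60/56 = 150 minutes = 2 hours and 30 minutes.
True time: 3:15 + 2 hours and 30 minutes = 5:45.

Final answer: 5:45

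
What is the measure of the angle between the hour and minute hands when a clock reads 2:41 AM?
Hour hand position: 2 x 30 + 41 x 0.5 = 80.5 degrees
Minute hand position: 41 x 6 = 246 degrees
Difference: |80.5 - 246| = 165.5 degrees
The angle between the hands is 165.5 degrees

Final answer: 165.5 degrees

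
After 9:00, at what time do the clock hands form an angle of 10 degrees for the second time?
At t minutes past 9:00, the hour hand is at 30 x 9 + 0.5t degrees and the minute hand is at 6t degrees.
The smaller angle between them is 10 degrees when |30H - 5.5t| = 10 or |30H - 5.5t| = 350.
With H = 9, solve 30 x 9 - 5.5t = +/- target for each target:
  t = (30 x 9 - 10) / 5.5 = 47.27
  t = (30 x 9 + 10) / 5.5 = 50.91
  t = (30 x 9 - 350) / 5.5 = -14.55 (outside (0, 60))
  t = (30 x 9 + 350) / 5.5 = 112.73 (outside (0, 60))
Valid solutions in (0, 60): {47.27, 50.91} minutes.
The second occurrence is t = 50.91 minutes.
The hands form a 10-degree angle at 50.91 minutes past 9:00.

Final answer: 50.91 minutes past 9:00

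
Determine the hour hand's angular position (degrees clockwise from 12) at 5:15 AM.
The hour hand moves 30 degrees per hour and 0.5 degrees per minute.
At 5:15: (5) x 30 + 15 x 0.5 = 150 + 7.5 = 157.5 degrees

Final answer: 157.5 degrees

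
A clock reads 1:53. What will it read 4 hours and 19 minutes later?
Starting time: 1:53
Adding 19 minutes to 53 minutes: 53 + 19 = 72 minutes = 1 hour and 12 minutes
Adding 4 hours: 1 + 4 + 1 (carry) = 6
Final time: 6:12

Final answer: 6:12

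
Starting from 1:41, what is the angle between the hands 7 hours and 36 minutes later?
First find the time 7 hours and 36 minutes after 1:41.
Total minutes: 1 x 60 + 41 + 7 x 60 + 36 = 557.
557 mod 720 = 557 minutes = 9:17.
Now compute the angle at 9:17:
Hour hand: 9 x 30 + 17 x 0.5 = 278.5 degrees
Minute hand: 17 x 6 = 102 degrees
Difference: |278.5 - 102| = 176.5 degrees
The angle is 176.5 degrees

Final answer: 176.5 degrees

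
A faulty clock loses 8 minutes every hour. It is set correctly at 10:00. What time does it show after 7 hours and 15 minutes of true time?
For every 60 true minutes, the faulty clock advances 60 - 8 = 52 minutes.
True elapsed: 7 hours and 15 minutes = 435 minutes.
Faulty clock advances: 435 x 52/60 = 377 minutes (drift: 58 minutes behind).
Shown time: 10:00 + 377 minutes = 4:17.

Final answer: 4:17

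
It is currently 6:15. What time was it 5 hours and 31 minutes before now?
Starting time: 6:15 = 375 total minutes past 12:00
Subtracting: 5 hours and 31 minutes = 331 minutes
375 - 331 = 44 minutes
= 44 minutes past 12:00 = 12:44

Final answer: 12:44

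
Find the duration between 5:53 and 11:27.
From 5:53 to 11:27:
(11 x 60 + 27) - (5 x 60 + 53) = 687 - 353 = 334 minutes
= 5 hours and 34 minutes

Final answer: 5 hours and 34 minutes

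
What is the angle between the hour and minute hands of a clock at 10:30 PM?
Hour hand position: 10 x 30 + 30 x 0.5 = 315 degrees
Minute hand position: 30 x 6 = 180 degrees
Difference: |315 - 180| = 135 degrees
The angle between the hands is 135 degrees

Final answer: 135 degrees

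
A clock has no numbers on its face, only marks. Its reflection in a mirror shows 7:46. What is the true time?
Reflection across the vertical (12-6) axis maps a hand at angle A degrees to (360 - A) degrees, which sends a reading of T minutes past 12:00 to (720 - T) minutes past 12:00.
Mirror reads 7:46 = 466 minutes past 12:00.
Actual time: (720 - 466) mod 720 = 254 minutes = 4:14.

Final answer: 4:14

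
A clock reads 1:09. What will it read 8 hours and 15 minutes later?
Starting time: 1:09
Adding 15 minutes to 9 minutes: 9 + 15 = 24 minutes
Adding 8 hours: 1 + 8 = 9
Final time: 9:24

Final answer: 9:24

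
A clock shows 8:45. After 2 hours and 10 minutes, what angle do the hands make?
First find the time 2 hours and 10 minutes after 8:45.
Total minutes: 8 x 60 + 45 + 2 x 60 + 10 = 655.
655 mod 720 = 655 minutes = 10:55.
Now compute the angle at 10:55:
Hour hand: 10 x 30 + 55 x 0.5 = 327.5 degrees
Minute hand: 55 x 6 = 330 degrees
Difference: |327.5 - 330| = 2.5 degrees
The angle is 2.5 degrees

Final answer: 2.5 degrees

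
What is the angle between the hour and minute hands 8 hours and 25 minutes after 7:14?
First find the time 8 hours and 25 minutes after 7:14.
Total minutes: 7 x 60 + 14 + 8 x 60 + 25 = 939.
939 mod 720 = 219 minutes = 3:39.
Now compute the angle at 3:39:
Hour hand: 3 x 30 + 39 x 0.5 = 109.5 degrees
Minute hand: 39 x 6 = 234 degrees
Difference: |109.5 - 234| = 124.5 degrees
The angle is 124.5 degrees

Final answer: 124.5 degrees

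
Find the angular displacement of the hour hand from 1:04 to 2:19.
The hour hand moves 0.5 degrees per minute.
Time elapsed: 2:19 - 1:04 = 75 minutes
Angular displacement: 75 x 0.5 = 37.5 degrees

Final answer: 37.5 degrees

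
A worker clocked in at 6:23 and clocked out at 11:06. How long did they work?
From 6:23 to 11:06:
(11 x 60 + 6) - (6 x 60 + 23) = 666 - 383 = 283 minutes
= 4 hours and 43 minutes

Final answer: 4 hours and 43 minutes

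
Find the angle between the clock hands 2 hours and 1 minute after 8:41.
First find the time 2 hours and 1 minute after 8:41.
Total minutes: 8 x 60 + 41 + 2 x 60 + 1 = 642.
642 mod 720 = 642 minutes = 10:42.
Now compute the angle at 10:42:
Hour hand: 10 x 30 + 42 x 0.5 = 321 degrees
Minute hand: 42 x 6 = 252 degrees
Difference: |321 - 252| = 69 degrees
The angle is 69 degrees

Final answer: 69 degrees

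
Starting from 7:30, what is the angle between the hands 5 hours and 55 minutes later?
First find the time 5 hours and 55 minutes after 7:30.
Total minutes: 7 x 60 + 30 + 5 x 60 + 55 = 805.
805 mod 720 = 85 minutes = 1:25.
Now compute the angle at 1:25:
Hour hand: 1 x 30 + 25 x 0.5 = 42.5 degrees
Minute hand: 25 x 6 = 150 degrees
Difference: |42.5 - 150| = 107.5 degrees
The angle is 107.5 degrees

Final answer: 107.5 degrees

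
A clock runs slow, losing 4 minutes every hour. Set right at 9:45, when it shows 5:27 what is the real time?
For every 60 true minutes, the faulty clock advances 56 minutes, so 1 faulty-clock minute corresponds to 60/56 true minutes.
From 9:45 to 5:27 on the faulty dial is 462 minutes.
True elapsed: 462 x 60/56 = 495 minutes = 8 hours and 15 minutes.
True time: 9:45 + 8 hours and 15 minutes = 6:00.

Final answer: 6:00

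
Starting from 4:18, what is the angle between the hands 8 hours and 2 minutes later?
First find the time 8 hours and 2 minutes after 4:18.
Total minutes: 4 x 60 + 18 + 8 x 60 + 2 = 740.
740 mod 720 = 20 minutes = 12:20.
Now compute the angle at 12:20:
Hour hand: 0 x 30 + 20 x 0.5 = 10 degrees
Minute hand: 20 x 6 = 120 degrees
Difference: |10 - 120| = 110 degrees
The angle is 110 degrees

Final answer: 110 degrees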